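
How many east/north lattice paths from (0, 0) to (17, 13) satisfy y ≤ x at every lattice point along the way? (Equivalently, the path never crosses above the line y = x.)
Number of paths = 33266625

By the reflection principle (André's argument), the number of monotone paths to (17, 13) with n ≤ m that never go above y = x is C(30, 17) − C(30, 18) = 119759850 − 86493225 = 33266625.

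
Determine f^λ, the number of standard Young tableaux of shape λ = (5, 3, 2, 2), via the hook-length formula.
# SYT of shape (5, 3, 2, 2) = 4455

Hook-length formula: f^λ = n! / Π hook(c), product over all cells c of the Young diagram. For λ = (5, 3, 2, 2), n = 12 boxes. Hook lengths by row (left-to-right, top-to-bottom): [8, 7, 4, 2, 1]; [5, 4, 1]; [3, 2]; [2, 1]. Product of hooks = 107520. So f^λ = 12! / 107520 = 479001600 / 107520 = 4455.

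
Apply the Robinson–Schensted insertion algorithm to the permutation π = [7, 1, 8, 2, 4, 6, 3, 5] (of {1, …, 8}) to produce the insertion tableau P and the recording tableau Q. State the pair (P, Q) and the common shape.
P = [1, 2, 3, 5] / [4, 6] / [7, 8];  Q = [1, 3, 5, 6] / [2, 4] / [7, 8];  common shape = (4, 2, 2)

Row-insert the values π_1, π_2, … into P one at a time, bumping the leftmost entry strictly greater than the inserted value down to the next row. The recording tableau Q records, in position (i, j), the step at which that cell was added to P.
  Insert 7 (step 1): P = [7];  Q = [1]
  Insert 1 (step 2): P = [1] / [7];  Q = [1] / [2]
  Insert 8 (step 3): P = [1, 8] / [7];  Q = [1, 3] / [2]
  Insert 2 (step 4): P = [1, 2] / [7, 8];  Q = [1, 3] / [2, 4]
  Insert 4 (step 5): P = [1, 2, 4] / [7, 8];  Q = [1, 3, 5] / [2, 4]
  Insert 6 (step 6): P = [1, 2, 4, 6] / [7, 8];  Q = [1, 3, 5, 6] / [2, 4]
  Insert 3 (step 7): P = [1, 2, 3, 6] / [4, 8] / [7];  Q = [1, 3, 5, 6] / [2, 4] / [7]
  Insert 5 (step 8): P = [1, 2, 3, 5] / [4, 6] / [7, 8];  Q = [1, 3, 5, 6] / [2, 4] / [7, 8]
Final shape: (4, 2, 2).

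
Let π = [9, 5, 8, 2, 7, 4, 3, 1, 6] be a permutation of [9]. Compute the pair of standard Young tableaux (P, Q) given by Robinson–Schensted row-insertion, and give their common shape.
P = [1, 3, 6] / [2, 7] / [4] / [5] / [8] / [9];  Q = [1, 3, 9] / [2, 5] / [4] / [6] / [7] / [8];  common shape = (3, 2, 1, 1, 1, 1)

Row-insert the values π_1, π_2, … into P one at a time, bumping the leftmost entry strictly greater than the inserted value down to the next row. The recording tableau Q records, in position (i, j), the step at which that cell was added to P.
  Insert 9 (step 1): P = [9];  Q = [1]
  Insert 5 (step 2): P = [5] / [9];  Q = [1] / [2]
  Insert 8 (step 3): P = [5, 8] / [9];  Q = [1, 3] / [2]
  Insert 2 (step 4): P = [2, 8] / [5] / [9];  Q = [1, 3] / [2] / [4]
  Insert 7 (step 5): P = [2, 7] / [5, 8] / [9];  Q = [1, 3] / [2, 5] / [4]
  Insert 4 (step 6): P = [2, 4] / [5, 7] / [8] / [9];  Q = [1, 3] / [2, 5] / [4] / [6]
  Insert 3 (step 7): P = [2, 3] / [4, 7] / [5] / [8] / [9];  Q = [1, 3] / [2, 5] / [4] / [6] / [7]
  Insert 1 (step 8): P = [1, 3] / [2, 7] / [4] / [5] / [8] / [9];  Q = [1, 3] / [2, 5] / [4] / [6] / [7] / [8]
  Insert 6 (step 9): P = [1, 3, 6] / [2, 7] / [4] / [5] / [8] / [9];  Q = [1, 3, 9] / [2, 5] / [4] / [6] / [7] / [8]
Final shape: (3, 2, 1, 1, 1, 1).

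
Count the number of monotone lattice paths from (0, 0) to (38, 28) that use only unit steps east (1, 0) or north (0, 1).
Number of paths = 3413602103063071920

A monotone lattice path from (0, 0) to (38, 28) consists of 38 east steps and 28 north steps in some order, so it is determined by which 38 of the 66 steps are east. The count is C(66, 38) = 3413602103063071920.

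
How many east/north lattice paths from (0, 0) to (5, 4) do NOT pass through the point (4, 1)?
Number of paths = 106

Total paths from (0, 0) to (5, 4): C(9, 5) = 126. Paths through (4, 1): (paths (0, 0) → (4, 1)) × (paths (4, 1) → (5, 4)) = C(5, 4) · C(4, 1) = 5 · 4 = 20. Avoidance count = 126 − 20 = 106.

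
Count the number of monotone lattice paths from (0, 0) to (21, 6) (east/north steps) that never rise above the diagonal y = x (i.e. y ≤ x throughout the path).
Number of paths = 215280

By the reflection principle (André's argument), the number of monotone paths to (21, 6) with n ≤ m that never go above y = x is C(27, 21) − C(27, 22) = 296010 − 80730 = 215280.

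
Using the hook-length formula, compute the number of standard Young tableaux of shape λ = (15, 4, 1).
# SYT of shape (15, 4, 1) = 43776

Hook-length formula: f^λ = n! / Π hook(c), product over all cells c of the Young diagram. For λ = (15, 4, 1), n = 20 boxes. Hook lengths by row (left-to-right, top-to-bottom): [17, 15, 14, 13, 11, 10, 9, 8, 7, 6, 5, 4, 3, 2, 1]; [5, 3, 2, 1]; [1]. Product of hooks = 55576160640000. So f^λ = 20! / 55576160640000 = 2432902008176640000 / 55576160640000 = 43776.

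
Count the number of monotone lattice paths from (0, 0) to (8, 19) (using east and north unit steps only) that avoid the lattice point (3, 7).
Number of paths = 1477515

Total paths from (0, 0) to (8, 19): C(27, 8) = 2220075. Paths through (3, 7): (paths (0, 0) → (3, 7)) × (paths (3, 7) → (8, 19)) = C(10, 3) · C(17, 5) = 120 · 6188 = 742560. Avoidance count = 2220075 − 742560 = 1477515.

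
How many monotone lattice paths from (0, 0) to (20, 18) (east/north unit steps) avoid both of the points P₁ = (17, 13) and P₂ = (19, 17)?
Number of paths = 13269251310

Inclusion–exclusion. Total paths: C(38, 20) = 33578000610. Through P₁: C(30, 17)·C(8, 3) = 6706551600. Through P₂: C(36, 19)·C(2, 1) = 17194993200. Since P₁ is strictly southwest of P₂, a monotone path through both must visit P₁ then P₂; paths through both = C(30, 17)·C(6, 2)·C(2, 1) = 3592795500. Avoid both = 33578000610 − 6706551600 − 17194993200 + 3592795500 = 13269251310.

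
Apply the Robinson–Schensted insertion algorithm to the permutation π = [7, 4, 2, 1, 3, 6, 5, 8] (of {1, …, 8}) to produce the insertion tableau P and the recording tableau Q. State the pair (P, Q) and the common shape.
P = [1, 3, 5, 8] / [2, 6] / [4] / [7];  Q = [1, 5, 6, 8] / [2, 7] / [3] / [4];  common shape = (4, 2, 1, 1)

Row-insert the values π_1, π_2, … into P one at a time, bumping the leftmost entry strictly greater than the inserted value down to the next row. The recording tableau Q records, in position (i, j), the step at which that cell was added to P.
  Insert 7 (step 1): P = [7];  Q = [1]
  Insert 4 (step 2): P = [4] / [7];  Q = [1] / [2]
  Insert 2 (step 3): P = [2] / [4] / [7];  Q = [1] / [2] / [3]
  Insert 1 (step 4): P = [1] / [2] / [4] / [7];  Q = [1] / [2] / [3] / [4]
  Insert 3 (step 5): P = [1, 3] / [2] / [4] / [7];  Q = [1, 5] / [2] / [3] / [4]
  Insert 6 (step 6): P = [1, 3, 6] / [2] / [4] / [7];  Q = [1, 5, 6] / [2] / [3] / [4]
  Insert 5 (step 7): P = [1, 3, 5] / [2, 6] / [4] / [7];  Q = [1, 5, 6] / [2, 7] / [3] / [4]
  Insert 8 (step 8): P = [1, 3, 5, 8] / [2, 6] / [4] / [7];  Q = [1, 5, 6, 8] / [2, 7] / [3] / [4]
Final shape: (4, 2, 1, 1).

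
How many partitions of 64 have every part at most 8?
p(64, parts ≤ 8) = 116263

Use the recurrence p(n, m) = p(n, m−1) + p(n−m, m): either the largest part is < m (count p(n, m−1)) or the largest part is exactly m (remove one copy of m, count p(n−m, m)). With p(0, ·) = 1 this gives p(64, parts ≤ 8) = 116263. (By conjugating Young diagrams, this also counts partitions of 64 into at most 8 parts.)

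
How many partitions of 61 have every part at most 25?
p(61, parts ≤ 25) = 1040463

Use the recurrence p(n, m) = p(n, m−1) + p(n−m, m): either the largest part is < m (count p(n, m−1)) or the largest part is exactly m (remove one copy of m, count p(n−m, m)). With p(0, ·) = 1 this gives p(61, parts ≤ 25) = 1040463. (By conjugating Young diagrams, this also counts partitions of 61 into at most 25 parts.)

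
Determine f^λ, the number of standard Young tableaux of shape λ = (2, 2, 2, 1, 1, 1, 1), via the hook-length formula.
# SYT of shape (2, 2, 2, 1, 1, 1, 1) = 75

Hook-length formula: f^λ = n! / Π hook(c), product over all cells c of the Young diagram. For λ = (2, 2, 2, 1, 1, 1, 1), n = 10 boxes. Hook lengths by row (left-to-right, top-to-bottom): [8, 3]; [7, 2]; [6, 1]; [4]; [3]; [2]; [1]. Product of hooks = 48384. So f^λ = 10! / 48384 = 3628800 / 48384 = 75.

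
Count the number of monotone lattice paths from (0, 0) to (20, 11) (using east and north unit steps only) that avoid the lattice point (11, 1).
Number of paths = 83563779

Total paths from (0, 0) to (20, 11): C(31, 20) = 84672315. Paths through (11, 1): (paths (0, 0) → (11, 1)) × (paths (11, 1) → (20, 11)) = C(12, 11) · C(19, 9) = 12 · 92378 = 1108536. Avoidance count = 84672315 − 1108536 = 83563779.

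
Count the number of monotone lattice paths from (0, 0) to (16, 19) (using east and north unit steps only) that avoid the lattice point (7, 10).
Number of paths = 3114367190

Total paths from (0, 0) to (16, 19): C(35, 16) = 4059928950. Paths through (7, 10): (paths (0, 0) → (7, 10)) × (paths (7, 10) → (16, 19)) = C(17, 7) · C(18, 9) = 19448 · 48620 = 945561760. Avoidance count = 4059928950 − 945561760 = 3114367190.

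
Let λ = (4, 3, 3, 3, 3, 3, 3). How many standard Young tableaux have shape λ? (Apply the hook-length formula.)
# SYT of shape (4, 3, 3, 3, 3, 3, 3) = 21339318

Hook-length formula: f^λ = n! / Π hook(c), product over all cells c of the Young diagram. For λ = (4, 3, 3, 3, 3, 3, 3), n = 22 boxes. Hook lengths by row (left-to-right, top-to-bottom): [10, 9, 8, 1]; [8, 7, 6]; [7, 6, 5]; [6, 5, 4]; [5, 4, 3]; [4, 3, 2]; [3, 2, 1]. Product of hooks = 52672757760000. So f^λ = 22! / 52672757760000 = 1124000727777607680000 / 52672757760000 = 21339318.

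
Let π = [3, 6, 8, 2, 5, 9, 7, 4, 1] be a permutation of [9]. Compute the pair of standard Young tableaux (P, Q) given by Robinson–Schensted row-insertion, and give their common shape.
P = [1, 4, 7, 9] / [2, 5, 8] / [3] / [6];  Q = [1, 2, 3, 6] / [4, 5, 7] / [8] / [9];  common shape = (4, 3, 1, 1)

Row-insert the values π_1, π_2, … into P one at a time, bumping the leftmost entry strictly greater than the inserted value down to the next row. The recording tableau Q records, in position (i, j), the step at which that cell was added to P.
  Insert 3 (step 1): P = [3];  Q = [1]
  Insert 6 (step 2): P = [3, 6];  Q = [1, 2]
  Insert 8 (step 3): P = [3, 6, 8];  Q = [1, 2, 3]
  Insert 2 (step 4): P = [2, 6, 8] / [3];  Q = [1, 2, 3] / [4]
  Insert 5 (step 5): P = [2, 5, 8] / [3, 6];  Q = [1, 2, 3] / [4, 5]
  Insert 9 (step 6): P = [2, 5, 8, 9] / [3, 6];  Q = [1, 2, 3, 6] / [4, 5]
  Insert 7 (step 7): P = [2, 5, 7, 9] / [3, 6, 8];  Q = [1, 2, 3, 6] / [4, 5, 7]
  Insert 4 (step 8): P = [2, 4, 7, 9] / [3, 5, 8] / [6];  Q = [1, 2, 3, 6] / [4, 5, 7] / [8]
  Insert 1 (step 9): P = [1, 4, 7, 9] / [2, 5, 8] / [3] / [6];  Q = [1, 2, 3, 6] / [4, 5, 7] / [8] / [9]
Final shape: (4, 3, 1, 1).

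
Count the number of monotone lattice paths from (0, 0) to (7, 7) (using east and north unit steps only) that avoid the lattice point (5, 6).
Number of paths = 2046

Total paths from (0, 0) to (7, 7): C(14, 7) = 3432. Paths through (5, 6): (paths (0, 0) → (5, 6)) × (paths (5, 6) → (7, 7)) = C(11, 5) · C(3, 2) = 462 · 3 = 1386. Avoidance count = 3432 − 1386 = 2046.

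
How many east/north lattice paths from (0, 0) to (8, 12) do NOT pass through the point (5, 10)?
Number of paths = 95940

Total paths from (0, 0) to (8, 12): C(20, 8) = 125970. Paths through (5, 10): (paths (0, 0) → (5, 10)) × (paths (5, 10) → (8, 12)) = C(15, 5) · C(5, 3) = 3003 · 10 = 30030. Avoidance count = 125970 − 30030 = 95940.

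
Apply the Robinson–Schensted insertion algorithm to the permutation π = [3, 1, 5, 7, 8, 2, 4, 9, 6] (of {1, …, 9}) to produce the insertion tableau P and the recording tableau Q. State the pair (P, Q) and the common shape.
P = [1, 2, 4, 6, 9] / [3, 5, 7, 8];  Q = [1, 3, 4, 5, 8] / [2, 6, 7, 9];  common shape = (5, 4)

Row-insert the values π_1, π_2, … into P one at a time, bumping the leftmost entry strictly greater than the inserted value down to the next row. The recording tableau Q records, in position (i, j), the step at which that cell was added to P.
  Insert 3 (step 1): P = [3];  Q = [1]
  Insert 1 (step 2): P = [1] / [3];  Q = [1] / [2]
  Insert 5 (step 3): P = [1, 5] / [3];  Q = [1, 3] / [2]
  Insert 7 (step 4): P = [1, 5, 7] / [3];  Q = [1, 3, 4] / [2]
  Insert 8 (step 5): P = [1, 5, 7, 8] / [3];  Q = [1, 3, 4, 5] / [2]
  Insert 2 (step 6): P = [1, 2, 7, 8] / [3, 5];  Q = [1, 3, 4, 5] / [2, 6]
  Insert 4 (step 7): P = [1, 2, 4, 8] / [3, 5, 7];  Q = [1, 3, 4, 5] / [2, 6, 7]
  Insert 9 (step 8): P = [1, 2, 4, 8, 9] / [3, 5, 7];  Q = [1, 3, 4, 5, 8] / [2, 6, 7]
  Insert 6 (step 9): P = [1, 2, 4, 6, 9] / [3, 5, 7, 8];  Q = [1, 3, 4, 5, 8] / [2, 6, 7, 9]
Final shape: (5, 4).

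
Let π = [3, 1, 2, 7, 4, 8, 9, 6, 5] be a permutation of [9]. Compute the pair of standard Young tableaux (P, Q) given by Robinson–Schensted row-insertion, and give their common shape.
P = [1, 2, 4, 5, 9] / [3, 6, 8] / [7];  Q = [1, 3, 4, 6, 7] / [2, 5, 8] / [9];  common shape = (5, 3, 1)

Row-insert the values π_1, π_2, … into P one at a time, bumping the leftmost entry strictly greater than the inserted value down to the next row. The recording tableau Q records, in position (i, j), the step at which that cell was added to P.
  Insert 3 (step 1): P = [3];  Q = [1]
  Insert 1 (step 2): P = [1] / [3];  Q = [1] / [2]
  Insert 2 (step 3): P = [1, 2] / [3];  Q = [1, 3] / [2]
  Insert 7 (step 4): P = [1, 2, 7] / [3];  Q = [1, 3, 4] / [2]
  Insert 4 (step 5): P = [1, 2, 4] / [3, 7];  Q = [1, 3, 4] / [2, 5]
  Insert 8 (step 6): P = [1, 2, 4, 8] / [3, 7];  Q = [1, 3, 4, 6] / [2, 5]
  Insert 9 (step 7): P = [1, 2, 4, 8, 9] / [3, 7];  Q = [1, 3, 4, 6, 7] / [2, 5]
  Insert 6 (step 8): P = [1, 2, 4, 6, 9] / [3, 7, 8];  Q = [1, 3, 4, 6, 7] / [2, 5, 8]
  Insert 5 (step 9): P = [1, 2, 4, 5, 9] / [3, 6, 8] / [7];  Q = [1, 3, 4, 6, 7] / [2, 5, 8] / [9]
Final shape: (5, 3, 1).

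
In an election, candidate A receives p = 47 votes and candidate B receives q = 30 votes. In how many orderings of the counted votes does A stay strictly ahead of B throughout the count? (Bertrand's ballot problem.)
Strict-lead orderings = 467247097302829938080

Total orderings of the 77 votes with 47 for A: C(77, 47) = 2116354499548112072480. By the Bertrand ballot formula (Cycle Lemma / reflection principle), the number of orderings in which A is strictly ahead of B throughout is (p − q)/(p + q) · C(p + q, p) = (47 − 30)/(47 + 30) · 2116354499548112072480 = 467247097302829938080.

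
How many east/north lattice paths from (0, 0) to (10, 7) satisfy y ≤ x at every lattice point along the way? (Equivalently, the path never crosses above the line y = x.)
Number of paths = 7072

By the reflection principle (André's argument), the number of monotone paths to (10, 7) with n ≤ m that never go above y = x is C(17, 10) − C(17, 11) = 19448 − 12376 = 7072.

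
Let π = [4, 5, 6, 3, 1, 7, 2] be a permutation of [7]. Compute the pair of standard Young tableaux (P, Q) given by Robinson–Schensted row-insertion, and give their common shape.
P = [1, 2, 6, 7] / [3, 5] / [4];  Q = [1, 2, 3, 6] / [4, 7] / [5];  common shape = (4, 2, 1)

Row-insert the values π_1, π_2, … into P one at a time, bumping the leftmost entry strictly greater than the inserted value down to the next row. The recording tableau Q records, in position (i, j), the step at which that cell was added to P.
  Insert 4 (step 1): P = [4];  Q = [1]
  Insert 5 (step 2): P = [4, 5];  Q = [1, 2]
  Insert 6 (step 3): P = [4, 5, 6];  Q = [1, 2, 3]
  Insert 3 (step 4): P = [3, 5, 6] / [4];  Q = [1, 2, 3] / [4]
  Insert 1 (step 5): P = [1, 5, 6] / [3] / [4];  Q = [1, 2, 3] / [4] / [5]
  Insert 7 (step 6): P = [1, 5, 6, 7] / [3] / [4];  Q = [1, 2, 3, 6] / [4] / [5]
  Insert 2 (step 7): P = [1, 2, 6, 7] / [3, 5] / [4];  Q = [1, 2, 3, 6] / [4, 7] / [5]
Final shape: (4, 2, 1).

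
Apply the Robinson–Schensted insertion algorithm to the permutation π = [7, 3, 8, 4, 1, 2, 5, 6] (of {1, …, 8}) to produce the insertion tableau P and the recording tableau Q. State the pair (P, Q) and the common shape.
P = [1, 2, 5, 6] / [3, 4] / [7, 8];  Q = [1, 3, 7, 8] / [2, 4] / [5, 6];  common shape = (4, 2, 2)

Row-insert the values π_1, π_2, … into P one at a time, bumping the leftmost entry strictly greater than the inserted value down to the next row. The recording tableau Q records, in position (i, j), the step at which that cell was added to P.
  Insert 7 (step 1): P = [7];  Q = [1]
  Insert 3 (step 2): P = [3] / [7];  Q = [1] / [2]
  Insert 8 (step 3): P = [3, 8] / [7];  Q = [1, 3] / [2]
  Insert 4 (step 4): P = [3, 4] / [7, 8];  Q = [1, 3] / [2, 4]
  Insert 1 (step 5): P = [1, 4] / [3, 8] / [7];  Q = [1, 3] / [2, 4] / [5]
  Insert 2 (step 6): P = [1, 2] / [3, 4] / [7, 8];  Q = [1, 3] / [2, 4] / [5, 6]
  Insert 5 (step 7): P = [1, 2, 5] / [3, 4] / [7, 8];  Q = [1, 3, 7] / [2, 4] / [5, 6]
  Insert 6 (step 8): P = [1, 2, 5, 6] / [3, 4] / [7, 8];  Q = [1, 3, 7, 8] / [2, 4] / [5, 6]
Final shape: (4, 2, 2).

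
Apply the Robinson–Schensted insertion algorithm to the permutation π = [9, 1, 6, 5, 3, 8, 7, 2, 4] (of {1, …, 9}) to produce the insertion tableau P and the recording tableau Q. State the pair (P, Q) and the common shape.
P = [1, 2, 4] / [3, 7] / [5, 8] / [6] / [9];  Q = [1, 3, 6] / [2, 7] / [4, 9] / [5] / [8];  common shape = (3, 2, 2, 1, 1)

Row-insert the values π_1, π_2, … into P one at a time, bumping the leftmost entry strictly greater than the inserted value down to the next row. The recording tableau Q records, in position (i, j), the step at which that cell was added to P.
  Insert 9 (step 1): P = [9];  Q = [1]
  Insert 1 (step 2): P = [1] / [9];  Q = [1] / [2]
  Insert 6 (step 3): P = [1, 6] / [9];  Q = [1, 3] / [2]
  Insert 5 (step 4): P = [1, 5] / [6] / [9];  Q = [1, 3] / [2] / [4]
  Insert 3 (step 5): P = [1, 3] / [5] / [6] / [9];  Q = [1, 3] / [2] / [4] / [5]
  Insert 8 (step 6): P = [1, 3, 8] / [5] / [6] / [9];  Q = [1, 3, 6] / [2] / [4] / [5]
  Insert 7 (step 7): P = [1, 3, 7] / [5, 8] / [6] / [9];  Q = [1, 3, 6] / [2, 7] / [4] / [5]
  Insert 2 (step 8): P = [1, 2, 7] / [3, 8] / [5] / [6] / [9];  Q = [1, 3, 6] / [2, 7] / [4] / [5] / [8]
  Insert 4 (step 9): P = [1, 2, 4] / [3, 7] / [5, 8] / [6] / [9];  Q = [1, 3, 6] / [2, 7] / [4, 9] / [5] / [8]
Final shape: (3, 2, 2, 1, 1).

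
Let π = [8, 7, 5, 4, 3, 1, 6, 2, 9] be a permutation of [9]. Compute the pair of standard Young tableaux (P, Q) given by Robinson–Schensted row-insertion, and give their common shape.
P = [1, 2, 9] / [3, 6] / [4] / [5] / [7] / [8];  Q = [1, 7, 9] / [2, 8] / [3] / [4] / [5] / [6];  common shape = (3, 2, 1, 1, 1, 1)

Row-insert the values π_1, π_2, … into P one at a time, bumping the leftmost entry strictly greater than the inserted value down to the next row. The recording tableau Q records, in position (i, j), the step at which that cell was added to P.
  Insert 8 (step 1): P = [8];  Q = [1]
  Insert 7 (step 2): P = [7] / [8];  Q = [1] / [2]
  Insert 5 (step 3): P = [5] / [7] / [8];  Q = [1] / [2] / [3]
  Insert 4 (step 4): P = [4] / [5] / [7] / [8];  Q = [1] / [2] / [3] / [4]
  Insert 3 (step 5): P = [3] / [4] / [5] / [7] / [8];  Q = [1] / [2] / [3] / [4] / [5]
  Insert 1 (step 6): P = [1] / [3] / [4] / [5] / [7] / [8];  Q = [1] / [2] / [3] / [4] / [5] / [6]
  Insert 6 (step 7): P = [1, 6] / [3] / [4] / [5] / [7] / [8];  Q = [1, 7] / [2] / [3] / [4] / [5] / [6]
  Insert 2 (step 8): P = [1, 2] / [3, 6] / [4] / [5] / [7] / [8];  Q = [1, 7] / [2, 8] / [3] / [4] / [5] / [6]
  Insert 9 (step 9): P = [1, 2, 9] / [3, 6] / [4] / [5] / [7] / [8];  Q = [1, 7, 9] / [2, 8] / [3] / [4] / [5] / [6]
Final shape: (3, 2, 1, 1, 1, 1).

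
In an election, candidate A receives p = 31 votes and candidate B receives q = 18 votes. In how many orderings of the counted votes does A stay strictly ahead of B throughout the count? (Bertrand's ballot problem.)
Strict-lead orderings = 3065415516592

Total orderings of the 49 votes with 31 for A: C(49, 31) = 11554258485616. By the Bertrand ballot formula (Cycle Lemma / reflection principle), the number of orderings in which A is strictly ahead of B throughout is (p − q)/(p + q) · C(p + q, p) = (31 − 18)/(31 + 18) · 11554258485616 = 3065415516592.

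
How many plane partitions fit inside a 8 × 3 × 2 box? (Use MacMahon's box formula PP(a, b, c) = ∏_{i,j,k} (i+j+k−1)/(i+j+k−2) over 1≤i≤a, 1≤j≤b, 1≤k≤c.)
PP(8, 3, 2) = 9075

Evaluate the triple product over i = 1..8, j = 1..3, k = 1..2. The factors are (2/1) · (3/2) · (3/2) · (4/3) · (4/3) · (5/4) · (3/2) · (4/3) · … (48 factors total). The numerators and denominators telescope so the product is an integer; carrying out the multiplication exactly gives PP(8, 3, 2) = 9075.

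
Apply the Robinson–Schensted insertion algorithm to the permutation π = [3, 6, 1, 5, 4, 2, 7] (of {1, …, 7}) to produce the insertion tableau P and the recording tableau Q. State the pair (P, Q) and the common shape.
P = [1, 2, 7] / [3, 4] / [5] / [6];  Q = [1, 2, 7] / [3, 4] / [5] / [6];  common shape = (3, 2, 1, 1)

Row-insert the values π_1, π_2, … into P one at a time, bumping the leftmost entry strictly greater than the inserted value down to the next row. The recording tableau Q records, in position (i, j), the step at which that cell was added to P.
  Insert 3 (step 1): P = [3];  Q = [1]
  Insert 6 (step 2): P = [3, 6];  Q = [1, 2]
  Insert 1 (step 3): P = [1, 6] / [3];  Q = [1, 2] / [3]
  Insert 5 (step 4): P = [1, 5] / [3, 6];  Q = [1, 2] / [3, 4]
  Insert 4 (step 5): P = [1, 4] / [3, 5] / [6];  Q = [1, 2] / [3, 4] / [5]
  Insert 2 (step 6): P = [1, 2] / [3, 4] / [5] / [6];  Q = [1, 2] / [3, 4] / [5] / [6]
  Insert 7 (step 7): P = [1, 2, 7] / [3, 4] / [5] / [6];  Q = [1, 2, 7] / [3, 4] / [5] / [6]
Final shape: (3, 2, 1, 1).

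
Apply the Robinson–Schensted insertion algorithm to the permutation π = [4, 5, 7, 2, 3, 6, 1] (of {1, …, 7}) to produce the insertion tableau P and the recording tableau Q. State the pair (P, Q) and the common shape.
P = [1, 3, 6] / [2, 5, 7] / [4];  Q = [1, 2, 3] / [4, 5, 6] / [7];  common shape = (3, 3, 1)

Row-insert the values π_1, π_2, … into P one at a time, bumping the leftmost entry strictly greater than the inserted value down to the next row. The recording tableau Q records, in position (i, j), the step at which that cell was added to P.
  Insert 4 (step 1): P = [4];  Q = [1]
  Insert 5 (step 2): P = [4, 5];  Q = [1, 2]
  Insert 7 (step 3): P = [4, 5, 7];  Q = [1, 2, 3]
  Insert 2 (step 4): P = [2, 5, 7] / [4];  Q = [1, 2, 3] / [4]
  Insert 3 (step 5): P = [2, 3, 7] / [4, 5];  Q = [1, 2, 3] / [4, 5]
  Insert 6 (step 6): P = [2, 3, 6] / [4, 5, 7];  Q = [1, 2, 3] / [4, 5, 6]
  Insert 1 (step 7): P = [1, 3, 6] / [2, 5, 7] / [4];  Q = [1, 2, 3] / [4, 5, 6] / [7]
Final shape: (3, 3, 1).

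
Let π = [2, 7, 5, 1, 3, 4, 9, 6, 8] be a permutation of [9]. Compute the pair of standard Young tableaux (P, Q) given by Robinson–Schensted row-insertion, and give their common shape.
P = [1, 3, 4, 6, 8] / [2, 5, 9] / [7];  Q = [1, 2, 6, 7, 9] / [3, 5, 8] / [4];  common shape = (5, 3, 1)

Row-insert the values π_1, π_2, … into P one at a time, bumping the leftmost entry strictly greater than the inserted value down to the next row. The recording tableau Q records, in position (i, j), the step at which that cell was added to P.
  Insert 2 (step 1): P = [2];  Q = [1]
  Insert 7 (step 2): P = [2, 7];  Q = [1, 2]
  Insert 5 (step 3): P = [2, 5] / [7];  Q = [1, 2] / [3]
  Insert 1 (step 4): P = [1, 5] / [2] / [7];  Q = [1, 2] / [3] / [4]
  Insert 3 (step 5): P = [1, 3] / [2, 5] / [7];  Q = [1, 2] / [3, 5] / [4]
  Insert 4 (step 6): P = [1, 3, 4] / [2, 5] / [7];  Q = [1, 2, 6] / [3, 5] / [4]
  Insert 9 (step 7): P = [1, 3, 4, 9] / [2, 5] / [7];  Q = [1, 2, 6, 7] / [3, 5] / [4]
  Insert 6 (step 8): P = [1, 3, 4, 6] / [2, 5, 9] / [7];  Q = [1, 2, 6, 7] / [3, 5, 8] / [4]
  Insert 8 (step 9): P = [1, 3, 4, 6, 8] / [2, 5, 9] / [7];  Q = [1, 2, 6, 7, 9] / [3, 5, 8] / [4]
Final shape: (5, 3, 1).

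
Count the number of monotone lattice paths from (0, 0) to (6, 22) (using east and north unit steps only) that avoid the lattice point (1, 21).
Number of paths = 376608

Total paths from (0, 0) to (6, 22): C(28, 6) = 376740. Paths through (1, 21): (paths (0, 0) → (1, 21)) × (paths (1, 21) → (6, 22)) = C(22, 1) · C(6, 5) = 22 · 6 = 132. Avoidance count = 376740 − 132 = 376608.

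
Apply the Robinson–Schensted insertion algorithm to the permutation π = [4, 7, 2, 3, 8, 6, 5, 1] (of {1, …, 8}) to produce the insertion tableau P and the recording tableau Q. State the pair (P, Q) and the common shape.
P = [1, 3, 5] / [2, 6, 8] / [4] / [7];  Q = [1, 2, 5] / [3, 4, 6] / [7] / [8];  common shape = (3, 3, 1, 1)

Row-insert the values π_1, π_2, … into P one at a time, bumping the leftmost entry strictly greater than the inserted value down to the next row. The recording tableau Q records, in position (i, j), the step at which that cell was added to P.
  Insert 4 (step 1): P = [4];  Q = [1]
  Insert 7 (step 2): P = [4, 7];  Q = [1, 2]
  Insert 2 (step 3): P = [2, 7] / [4];  Q = [1, 2] / [3]
  Insert 3 (step 4): P = [2, 3] / [4, 7];  Q = [1, 2] / [3, 4]
  Insert 8 (step 5): P = [2, 3, 8] / [4, 7];  Q = [1, 2, 5] / [3, 4]
  Insert 6 (step 6): P = [2, 3, 6] / [4, 7, 8];  Q = [1, 2, 5] / [3, 4, 6]
  Insert 5 (step 7): P = [2, 3, 5] / [4, 6, 8] / [7];  Q = [1, 2, 5] / [3, 4, 6] / [7]
  Insert 1 (step 8): P = [1, 3, 5] / [2, 6, 8] / [4] / [7];  Q = [1, 2, 5] / [3, 4, 6] / [7] / [8]
Final shape: (3, 3, 1, 1).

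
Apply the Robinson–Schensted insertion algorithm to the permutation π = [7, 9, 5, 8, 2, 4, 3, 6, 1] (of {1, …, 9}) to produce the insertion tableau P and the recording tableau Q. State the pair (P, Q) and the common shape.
P = [1, 3, 6] / [2, 8] / [4, 9] / [5] / [7];  Q = [1, 2, 8] / [3, 4] / [5, 6] / [7] / [9];  common shape = (3, 2, 2, 1, 1)

Row-insert the values π_1, π_2, … into P one at a time, bumping the leftmost entry strictly greater than the inserted value down to the next row. The recording tableau Q records, in position (i, j), the step at which that cell was added to P.
  Insert 7 (step 1): P = [7];  Q = [1]
  Insert 9 (step 2): P = [7, 9];  Q = [1, 2]
  Insert 5 (step 3): P = [5, 9] / [7];  Q = [1, 2] / [3]
  Insert 8 (step 4): P = [5, 8] / [7, 9];  Q = [1, 2] / [3, 4]
  Insert 2 (step 5): P = [2, 8] / [5, 9] / [7];  Q = [1, 2] / [3, 4] / [5]
  Insert 4 (step 6): P = [2, 4] / [5, 8] / [7, 9];  Q = [1, 2] / [3, 4] / [5, 6]
  Insert 3 (step 7): P = [2, 3] / [4, 8] / [5, 9] / [7];  Q = [1, 2] / [3, 4] / [5, 6] / [7]
  Insert 6 (step 8): P = [2, 3, 6] / [4, 8] / [5, 9] / [7];  Q = [1, 2, 8] / [3, 4] / [5, 6] / [7]
  Insert 1 (step 9): P = [1, 3, 6] / [2, 8] / [4, 9] / [5] / [7];  Q = [1, 2, 8] / [3, 4] / [5, 6] / [7] / [9]
Final shape: (3, 2, 2, 1, 1).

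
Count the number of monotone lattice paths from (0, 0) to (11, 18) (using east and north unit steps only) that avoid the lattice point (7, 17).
Number of paths = 32866770

Total paths from (0, 0) to (11, 18): C(29, 11) = 34597290. Paths through (7, 17): (paths (0, 0) → (7, 17)) × (paths (7, 17) → (11, 18)) = C(24, 7) · C(5, 4) = 346104 · 5 = 1730520. Avoidance count = 34597290 − 1730520 = 32866770.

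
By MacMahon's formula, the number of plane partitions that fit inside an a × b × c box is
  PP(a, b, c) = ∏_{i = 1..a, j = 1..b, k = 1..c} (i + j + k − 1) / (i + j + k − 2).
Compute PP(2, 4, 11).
PP(2, 4, 11) = 496860

Evaluate the triple product over i = 1..2, j = 1..4, k = 1..11. The factors are (2/1) · (3/2) · (4/3) · (5/4) · (6/5) · (7/6) · (8/7) · (9/8) · … (88 factors total). The numerators and denominators telescope so the product is an integer; carrying out the multiplication exactly gives PP(2, 4, 11) = 496860.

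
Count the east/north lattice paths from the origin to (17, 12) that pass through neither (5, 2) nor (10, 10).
Number of paths = 32638125

Inclusion–exclusion. Total paths: C(29, 17) = 51895935. Through P₁: C(7, 5)·C(22, 12) = 13579566. Through P₂: C(20, 10)·C(9, 7) = 6651216. Since P₁ is strictly southwest of P₂, a monotone path through both must visit P₁ then P₂; paths through both = C(7, 5)·C(13, 5)·C(9, 7) = 972972. Avoid both = 51895935 − 13579566 − 6651216 + 972972 = 32638125.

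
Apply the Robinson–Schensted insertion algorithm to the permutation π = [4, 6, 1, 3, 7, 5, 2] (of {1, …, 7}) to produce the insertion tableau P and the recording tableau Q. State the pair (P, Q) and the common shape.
P = [1, 2, 5] / [3, 6, 7] / [4];  Q = [1, 2, 5] / [3, 4, 6] / [7];  common shape = (3, 3, 1)

Row-insert the values π_1, π_2, … into P one at a time, bumping the leftmost entry strictly greater than the inserted value down to the next row. The recording tableau Q records, in position (i, j), the step at which that cell was added to P.
  Insert 4 (step 1): P = [4];  Q = [1]
  Insert 6 (step 2): P = [4, 6];  Q = [1, 2]
  Insert 1 (step 3): P = [1, 6] / [4];  Q = [1, 2] / [3]
  Insert 3 (step 4): P = [1, 3] / [4, 6];  Q = [1, 2] / [3, 4]
  Insert 7 (step 5): P = [1, 3, 7] / [4, 6];  Q = [1, 2, 5] / [3, 4]
  Insert 5 (step 6): P = [1, 3, 5] / [4, 6, 7];  Q = [1, 2, 5] / [3, 4, 6]
  Insert 2 (step 7): P = [1, 2, 5] / [3, 6, 7] / [4];  Q = [1, 2, 5] / [3, 4, 6] / [7]
Final shape: (3, 3, 1).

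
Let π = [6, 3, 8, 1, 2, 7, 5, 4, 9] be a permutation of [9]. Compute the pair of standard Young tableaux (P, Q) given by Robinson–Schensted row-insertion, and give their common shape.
P = [1, 2, 4, 9] / [3, 5] / [6, 7] / [8];  Q = [1, 3, 6, 9] / [2, 5] / [4, 7] / [8];  common shape = (4, 2, 2, 1)

Row-insert the values π_1, π_2, … into P one at a time, bumping the leftmost entry strictly greater than the inserted value down to the next row. The recording tableau Q records, in position (i, j), the step at which that cell was added to P.
  Insert 6 (step 1): P = [6];  Q = [1]
  Insert 3 (step 2): P = [3] / [6];  Q = [1] / [2]
  Insert 8 (step 3): P = [3, 8] / [6];  Q = [1, 3] / [2]
  Insert 1 (step 4): P = [1, 8] / [3] / [6];  Q = [1, 3] / [2] / [4]
  Insert 2 (step 5): P = [1, 2] / [3, 8] / [6];  Q = [1, 3] / [2, 5] / [4]
  Insert 7 (step 6): P = [1, 2, 7] / [3, 8] / [6];  Q = [1, 3, 6] / [2, 5] / [4]
  Insert 5 (step 7): P = [1, 2, 5] / [3, 7] / [6, 8];  Q = [1, 3, 6] / [2, 5] / [4, 7]
  Insert 4 (step 8): P = [1, 2, 4] / [3, 5] / [6, 7] / [8];  Q = [1, 3, 6] / [2, 5] / [4, 7] / [8]
  Insert 9 (step 9): P = [1, 2, 4, 9] / [3, 5] / [6, 7] / [8];  Q = [1, 3, 6, 9] / [2, 5] / [4, 7] / [8]
Final shape: (4, 2, 2, 1).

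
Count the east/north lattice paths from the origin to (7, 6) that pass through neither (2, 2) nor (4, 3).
Number of paths = 620

Inclusion–exclusion. Total paths: C(13, 7) = 1716. Through P₁: C(4, 2)·C(9, 5) = 756. Through P₂: C(7, 4)·C(6, 3) = 700. Since P₁ is strictly southwest of P₂, a monotone path through both must visit P₁ then P₂; paths through both = C(4, 2)·C(3, 2)·C(6, 3) = 360. Avoid both = 1716 − 756 − 700 + 360 = 620.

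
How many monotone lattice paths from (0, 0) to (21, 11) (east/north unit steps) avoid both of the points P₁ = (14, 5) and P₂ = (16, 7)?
Number of paths = 86971818

Inclusion–exclusion. Total paths: C(32, 21) = 129024480. Through P₁: C(19, 14)·C(13, 7) = 19953648. Through P₂: C(23, 16)·C(9, 5) = 30889782. Since P₁ is strictly southwest of P₂, a monotone path through both must visit P₁ then P₂; paths through both = C(19, 14)·C(4, 2)·C(9, 5) = 8790768. Avoid both = 129024480 − 19953648 − 30889782 + 8790768 = 86971818.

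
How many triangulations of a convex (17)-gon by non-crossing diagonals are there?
C_15 = 9694845

These polygon triangulations are counted by the Catalan number C_n = (1/(n + 1)) · C(2n, n). For n = 15: C_15 = (1/16) · C(30, 15) = 155117520/16 = 9694845.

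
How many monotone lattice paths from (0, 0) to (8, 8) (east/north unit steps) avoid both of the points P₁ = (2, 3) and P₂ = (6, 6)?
Number of paths = 4806

Inclusion–exclusion. Total paths: C(16, 8) = 12870. Through P₁: C(5, 2)·C(11, 6) = 4620. Through P₂: C(12, 6)·C(4, 2) = 5544. Since P₁ is strictly southwest of P₂, a monotone path through both must visit P₁ then P₂; paths through both = C(5, 2)·C(7, 4)·C(4, 2) = 2100. Avoid both = 12870 − 4620 − 5544 + 2100 = 4806.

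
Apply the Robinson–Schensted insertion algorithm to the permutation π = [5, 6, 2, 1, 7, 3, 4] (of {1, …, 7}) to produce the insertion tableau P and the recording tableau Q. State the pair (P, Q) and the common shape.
P = [1, 3, 4] / [2, 6, 7] / [5];  Q = [1, 2, 5] / [3, 6, 7] / [4];  common shape = (3, 3, 1)

Row-insert the values π_1, π_2, … into P one at a time, bumping the leftmost entry strictly greater than the inserted value down to the next row. The recording tableau Q records, in position (i, j), the step at which that cell was added to P.
  Insert 5 (step 1): P = [5];  Q = [1]
  Insert 6 (step 2): P = [5, 6];  Q = [1, 2]
  Insert 2 (step 3): P = [2, 6] / [5];  Q = [1, 2] / [3]
  Insert 1 (step 4): P = [1, 6] / [2] / [5];  Q = [1, 2] / [3] / [4]
  Insert 7 (step 5): P = [1, 6, 7] / [2] / [5];  Q = [1, 2, 5] / [3] / [4]
  Insert 3 (step 6): P = [1, 3, 7] / [2, 6] / [5];  Q = [1, 2, 5] / [3, 6] / [4]
  Insert 4 (step 7): P = [1, 3, 4] / [2, 6, 7] / [5];  Q = [1, 2, 5] / [3, 6, 7] / [4]
Final shape: (3, 3, 1).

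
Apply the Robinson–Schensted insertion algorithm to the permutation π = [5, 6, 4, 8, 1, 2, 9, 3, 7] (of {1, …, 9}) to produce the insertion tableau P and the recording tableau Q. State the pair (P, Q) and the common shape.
P = [1, 2, 3, 7] / [4, 6, 8, 9] / [5];  Q = [1, 2, 4, 7] / [3, 6, 8, 9] / [5];  common shape = (4, 4, 1)

Row-insert the values π_1, π_2, … into P one at a time, bumping the leftmost entry strictly greater than the inserted value down to the next row. The recording tableau Q records, in position (i, j), the step at which that cell was added to P.
  Insert 5 (step 1): P = [5];  Q = [1]
  Insert 6 (step 2): P = [5, 6];  Q = [1, 2]
  Insert 4 (step 3): P = [4, 6] / [5];  Q = [1, 2] / [3]
  Insert 8 (step 4): P = [4, 6, 8] / [5];  Q = [1, 2, 4] / [3]
  Insert 1 (step 5): P = [1, 6, 8] / [4] / [5];  Q = [1, 2, 4] / [3] / [5]
  Insert 2 (step 6): P = [1, 2, 8] / [4, 6] / [5];  Q = [1, 2, 4] / [3, 6] / [5]
  Insert 9 (step 7): P = [1, 2, 8, 9] / [4, 6] / [5];  Q = [1, 2, 4, 7] / [3, 6] / [5]
  Insert 3 (step 8): P = [1, 2, 3, 9] / [4, 6, 8] / [5];  Q = [1, 2, 4, 7] / [3, 6, 8] / [5]
  Insert 7 (step 9): P = [1, 2, 3, 7] / [4, 6, 8, 9] / [5];  Q = [1, 2, 4, 7] / [3, 6, 8, 9] / [5]
Final shape: (4, 4, 1).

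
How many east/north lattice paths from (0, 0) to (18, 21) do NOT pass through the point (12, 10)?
Number of paths = 54356253094

Total paths from (0, 0) to (18, 21): C(39, 18) = 62359143990. Paths through (12, 10): (paths (0, 0) → (12, 10)) × (paths (12, 10) → (18, 21)) = C(22, 12) · C(17, 6) = 646646 · 12376 = 8002890896. Avoidance count = 62359143990 − 8002890896 = 54356253094.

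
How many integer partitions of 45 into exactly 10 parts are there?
p(45, 10 parts) = 8070

Partitions of n into exactly k parts are in bijection with partitions of n − k into at most k parts (subtract 1 from each part). So p(45, exactly 10) = p(35, parts ≤ 10). Computing via the recurrence p(m, j) = p(m, j−1) + p(m−j, j) gives 8070.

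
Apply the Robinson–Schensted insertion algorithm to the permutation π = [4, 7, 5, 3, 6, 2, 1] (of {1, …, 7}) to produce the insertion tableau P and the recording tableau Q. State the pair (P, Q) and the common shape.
P = [1, 5, 6] / [2] / [3] / [4] / [7];  Q = [1, 2, 5] / [3] / [4] / [6] / [7];  common shape = (3, 1, 1, 1, 1)

Row-insert the values π_1, π_2, … into P one at a time, bumping the leftmost entry strictly greater than the inserted value down to the next row. The recording tableau Q records, in position (i, j), the step at which that cell was added to P.
  Insert 4 (step 1): P = [4];  Q = [1]
  Insert 7 (step 2): P = [4, 7];  Q = [1, 2]
  Insert 5 (step 3): P = [4, 5] / [7];  Q = [1, 2] / [3]
  Insert 3 (step 4): P = [3, 5] / [4] / [7];  Q = [1, 2] / [3] / [4]
  Insert 6 (step 5): P = [3, 5, 6] / [4] / [7];  Q = [1, 2, 5] / [3] / [4]
  Insert 2 (step 6): P = [2, 5, 6] / [3] / [4] / [7];  Q = [1, 2, 5] / [3] / [4] / [6]
  Insert 1 (step 7): P = [1, 5, 6] / [2] / [3] / [4] / [7];  Q = [1, 2, 5] / [3] / [4] / [6] / [7]
Final shape: (3, 1, 1, 1, 1).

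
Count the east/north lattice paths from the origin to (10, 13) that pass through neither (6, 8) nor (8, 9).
Number of paths = 536173

Inclusion–exclusion. Total paths: C(23, 10) = 1144066. Through P₁: C(14, 6)·C(9, 4) = 378378. Through P₂: C(17, 8)·C(6, 2) = 364650. Since P₁ is strictly southwest of P₂, a monotone path through both must visit P₁ then P₂; paths through both = C(14, 6)·C(3, 2)·C(6, 2) = 135135. Avoid both = 1144066 − 378378 − 364650 + 135135 = 536173.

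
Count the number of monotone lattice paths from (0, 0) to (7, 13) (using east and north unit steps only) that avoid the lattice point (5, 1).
Number of paths = 76974

Total paths from (0, 0) to (7, 13): C(20, 7) = 77520. Paths through (5, 1): (paths (0, 0) → (5, 1)) × (paths (5, 1) → (7, 13)) = C(6, 5) · C(14, 2) = 6 · 91 = 546. Avoidance count = 77520 − 546 = 76974.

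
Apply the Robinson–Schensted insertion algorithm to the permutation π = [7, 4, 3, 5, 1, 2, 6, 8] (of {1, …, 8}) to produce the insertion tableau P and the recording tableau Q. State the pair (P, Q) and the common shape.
P = [1, 2, 6, 8] / [3, 5] / [4] / [7];  Q = [1, 4, 7, 8] / [2, 6] / [3] / [5];  common shape = (4, 2, 1, 1)

Row-insert the values π_1, π_2, … into P one at a time, bumping the leftmost entry strictly greater than the inserted value down to the next row. The recording tableau Q records, in position (i, j), the step at which that cell was added to P.
  Insert 7 (step 1): P = [7];  Q = [1]
  Insert 4 (step 2): P = [4] / [7];  Q = [1] / [2]
  Insert 3 (step 3): P = [3] / [4] / [7];  Q = [1] / [2] / [3]
  Insert 5 (step 4): P = [3, 5] / [4] / [7];  Q = [1, 4] / [2] / [3]
  Insert 1 (step 5): P = [1, 5] / [3] / [4] / [7];  Q = [1, 4] / [2] / [3] / [5]
  Insert 2 (step 6): P = [1, 2] / [3, 5] / [4] / [7];  Q = [1, 4] / [2, 6] / [3] / [5]
  Insert 6 (step 7): P = [1, 2, 6] / [3, 5] / [4] / [7];  Q = [1, 4, 7] / [2, 6] / [3] / [5]
  Insert 8 (step 8): P = [1, 2, 6, 8] / [3, 5] / [4] / [7];  Q = [1, 4, 7, 8] / [2, 6] / [3] / [5]
Final shape: (4, 2, 1, 1).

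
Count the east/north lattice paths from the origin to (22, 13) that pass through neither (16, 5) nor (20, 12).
Number of paths = 757996743

Inclusion–exclusion. Total paths: C(35, 22) = 1476337800. Through P₁: C(21, 16)·C(14, 6) = 61108047. Through P₂: C(32, 20)·C(3, 2) = 677378520. Since P₁ is strictly southwest of P₂, a monotone path through both must visit P₁ then P₂; paths through both = C(21, 16)·C(11, 4)·C(3, 2) = 20145510. Avoid both = 1476337800 − 61108047 − 677378520 + 20145510 = 757996743.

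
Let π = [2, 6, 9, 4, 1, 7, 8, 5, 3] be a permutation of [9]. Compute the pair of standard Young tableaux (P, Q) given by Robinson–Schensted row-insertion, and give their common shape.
P = [1, 3, 5, 8] / [2, 4] / [6, 7] / [9];  Q = [1, 2, 3, 7] / [4, 6] / [5, 8] / [9];  common shape = (4, 2, 2, 1)

Row-insert the values π_1, π_2, … into P one at a time, bumping the leftmost entry strictly greater than the inserted value down to the next row. The recording tableau Q records, in position (i, j), the step at which that cell was added to P.
  Insert 2 (step 1): P = [2];  Q = [1]
  Insert 6 (step 2): P = [2, 6];  Q = [1, 2]
  Insert 9 (step 3): P = [2, 6, 9];  Q = [1, 2, 3]
  Insert 4 (step 4): P = [2, 4, 9] / [6];  Q = [1, 2, 3] / [4]
  Insert 1 (step 5): P = [1, 4, 9] / [2] / [6];  Q = [1, 2, 3] / [4] / [5]
  Insert 7 (step 6): P = [1, 4, 7] / [2, 9] / [6];  Q = [1, 2, 3] / [4, 6] / [5]
  Insert 8 (step 7): P = [1, 4, 7, 8] / [2, 9] / [6];  Q = [1, 2, 3, 7] / [4, 6] / [5]
  Insert 5 (step 8): P = [1, 4, 5, 8] / [2, 7] / [6, 9];  Q = [1, 2, 3, 7] / [4, 6] / [5, 8]
  Insert 3 (step 9): P = [1, 3, 5, 8] / [2, 4] / [6, 7] / [9];  Q = [1, 2, 3, 7] / [4, 6] / [5, 8] / [9]
Final shape: (4, 2, 2, 1).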